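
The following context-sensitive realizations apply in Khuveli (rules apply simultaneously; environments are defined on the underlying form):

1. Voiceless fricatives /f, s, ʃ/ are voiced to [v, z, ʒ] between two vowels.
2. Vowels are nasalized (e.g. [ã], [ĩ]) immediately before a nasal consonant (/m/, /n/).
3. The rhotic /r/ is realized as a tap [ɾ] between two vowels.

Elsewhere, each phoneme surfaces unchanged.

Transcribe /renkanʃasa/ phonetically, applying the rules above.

[rẽnkãnʃaza]

/r/ — word-initial; rule 3 does not apply here → [r].
/e/ meets the environment for rule 2 (before a nasal consonant) → [ẽ].
/n/ (between /e/ and /k/): no rule targets it → [n].
/k/ (between /n/ and /a/): no rule targets it → [k].
Rule 2 applies to /a/ (between /k/ and /n/: before a nasal consonant) → [ã].
/n/ (between /a/ and /ʃ/) is unaffected → [n].
/ʃ/ (between /n/ and /a/) is in the target of rule 1 but the environment (between two vowels) is not met → [ʃ].
/a/ (between /ʃ/ and /s/) is in the target of rule 2 but the environment (before a nasal consonant) is not met → [a].
/s/ (between /a/ and /a/) occurs between two vowels → [z] by rule 1.
/a/ (word-final) fails the environment for rule 2, so it stays [a].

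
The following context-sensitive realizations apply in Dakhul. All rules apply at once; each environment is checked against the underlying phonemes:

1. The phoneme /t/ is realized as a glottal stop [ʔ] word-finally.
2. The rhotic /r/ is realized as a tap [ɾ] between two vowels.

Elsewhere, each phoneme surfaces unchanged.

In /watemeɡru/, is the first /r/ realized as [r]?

Yes

/r/ — between /ɡ/ and /u/; rule 2 does not apply here → [r].
The actual realization is [r], which matches [r].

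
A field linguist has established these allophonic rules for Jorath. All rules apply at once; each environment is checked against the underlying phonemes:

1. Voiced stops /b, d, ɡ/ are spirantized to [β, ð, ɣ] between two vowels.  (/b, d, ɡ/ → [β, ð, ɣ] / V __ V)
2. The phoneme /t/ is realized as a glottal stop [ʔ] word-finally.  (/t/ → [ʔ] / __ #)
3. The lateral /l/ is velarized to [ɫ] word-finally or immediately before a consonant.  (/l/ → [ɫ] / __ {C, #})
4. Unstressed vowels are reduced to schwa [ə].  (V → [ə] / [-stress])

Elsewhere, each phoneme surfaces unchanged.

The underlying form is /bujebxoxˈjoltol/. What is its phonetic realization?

/b/ (word-initial): rule 1 targets it, but not between two vowels → unchanged [b].
/u/ (between /b/ and /j/): in an unstressed syllable, so rule 4 applies → [ə].
/j/ — not in any rule's target class → [j].
Rule 4 applies to /e/ (between /j/ and /b/: in an unstressed syllable) → [ə].
/b/ (between /e/ and /x/) fails the environment for rule 1, so it stays [b].
/x/ (between /b/ and /o/) is unaffected → [x].
/o/ (between /x/ and /x/): in an unstressed syllable, so rule 4 applies → [ə].
/x/ (between /o/ and /j/) is unaffected → [x].
/j/ (between /x/ and /o/) is unaffected → [j].
/o/ — between /j/ and /l/; rule 4 does not apply here → [o].
/l/ meets the environment for rule 3 (word-finally or immediately before a consonant) → [ɫ].
/t/ (between /l/ and /o/) fails the environment for rule 2, so it stays [t].
/o/ (between /t/ and /l/): in an unstressed syllable, so rule 4 applies → [ə].
/l/ (word-final) occurs word-finally or immediately before a consonant → [ɫ] by rule 3.

[bəjəbxəxˈjoɫtəɫ]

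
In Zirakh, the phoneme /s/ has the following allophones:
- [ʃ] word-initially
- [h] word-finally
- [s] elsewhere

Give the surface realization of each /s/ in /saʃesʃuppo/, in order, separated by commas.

Occurrence 1 (position 1): word-initially → [ʃ].
Occurrence 2 (position 5): no conditioning environment matches → elsewhere allophone [s].

[ʃ], [s]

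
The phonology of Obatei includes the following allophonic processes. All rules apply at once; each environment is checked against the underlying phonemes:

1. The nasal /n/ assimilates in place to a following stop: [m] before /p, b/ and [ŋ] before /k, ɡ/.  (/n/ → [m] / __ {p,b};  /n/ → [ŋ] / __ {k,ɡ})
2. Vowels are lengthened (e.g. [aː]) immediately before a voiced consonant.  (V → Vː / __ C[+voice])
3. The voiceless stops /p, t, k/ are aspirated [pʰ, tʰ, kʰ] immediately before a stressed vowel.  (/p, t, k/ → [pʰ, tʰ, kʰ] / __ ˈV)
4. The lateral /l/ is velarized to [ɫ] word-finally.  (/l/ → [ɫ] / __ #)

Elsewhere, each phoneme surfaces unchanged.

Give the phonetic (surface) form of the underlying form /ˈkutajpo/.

/k/ meets the environment for rule 3 (immediately before a stressed vowel) → [kʰ].
/u/ (between /k/ and /t/) is in the target of rule 2 but the environment (before a voiced consonant) is not met → [u].
/t/ (between /u/ and /a/) fails the environment for rule 3, so it stays [t].
/a/ (between /t/ and /j/) occurs before a voiced consonant → [aː] by rule 2.
/j/ — not in any rule's target class → [j].
/p/ (between /j/ and /o/) fails the environment for rule 3, so it stays [p].
/o/ (word-final) fails the environment for rule 2, so it stays [o].

[ˈkʰutaːjpo]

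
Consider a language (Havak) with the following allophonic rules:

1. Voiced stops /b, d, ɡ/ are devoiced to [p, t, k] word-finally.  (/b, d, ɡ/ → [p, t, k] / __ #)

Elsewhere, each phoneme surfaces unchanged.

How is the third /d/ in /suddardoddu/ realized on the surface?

/d/ (between /r/ and /o/) fails the environment for rule 1, so it stays [d].

[d]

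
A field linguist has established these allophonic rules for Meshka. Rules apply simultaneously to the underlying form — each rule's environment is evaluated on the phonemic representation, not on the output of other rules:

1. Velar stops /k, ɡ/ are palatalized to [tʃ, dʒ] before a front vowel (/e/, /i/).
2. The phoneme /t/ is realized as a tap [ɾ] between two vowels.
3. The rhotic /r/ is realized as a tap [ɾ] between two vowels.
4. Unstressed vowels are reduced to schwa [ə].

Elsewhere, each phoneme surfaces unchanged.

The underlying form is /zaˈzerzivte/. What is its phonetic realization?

/z/ — not in any rule's target class → [z].
/a/ meets the environment for rule 4 (in an unstressed syllable) → [ə].
/z/ stays [z].
/e/ (between /z/ and /r/) is in the target of rule 4 but the environment (in an unstressed syllable) is not met → [e].
/r/ (between /e/ and /z/) is in the target of rule 3 but the environment (between two vowels) is not met → [r].
/z/ (between /r/ and /i/): no rule targets it → [z].
/i/ (between /z/ and /v/) occurs in an unstressed syllable → [ə] by rule 4.
/v/ stays [v].
/t/ — between /v/ and /e/; rule 2 does not apply here → [t].
/e/ — word-final, in an unstressed syllable — surfaces as [ə] (rule 4).

[zəˈzerzəvtə]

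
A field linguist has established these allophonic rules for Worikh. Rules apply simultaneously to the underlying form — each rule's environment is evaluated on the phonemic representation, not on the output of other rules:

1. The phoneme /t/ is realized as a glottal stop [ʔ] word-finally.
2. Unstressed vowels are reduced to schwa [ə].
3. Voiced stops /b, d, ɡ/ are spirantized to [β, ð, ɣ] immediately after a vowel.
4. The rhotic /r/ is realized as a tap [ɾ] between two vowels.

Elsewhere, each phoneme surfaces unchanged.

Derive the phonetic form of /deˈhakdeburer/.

/d/ (word-initial): rule 3 targets it, but not immediately after a vowel → unchanged [d].
Rule 2 applies to /e/ (between /d/ and /h/: in an unstressed syllable) → [ə].
/h/ (between /e/ and /a/) is unaffected → [h].
/a/ (between /h/ and /k/) fails the environment for rule 2, so it stays [a].
/k/ — not in any rule's target class → [k].
/d/ (between /k/ and /e/) is in the target of rule 3 but the environment (immediately after a vowel) is not met → [d].
/e/ (between /d/ and /b/): in an unstressed syllable, so rule 2 applies → [ə].
/b/ (between /e/ and /u/): immediately after a vowel, so rule 3 applies → [β].
/u/ (between /b/ and /r/) occurs in an unstressed syllable → [ə] by rule 2.
/r/ (between /u/ and /e/) occurs between two vowels → [ɾ] by rule 4.
/e/ — between /r/ and /r/, in an unstressed syllable — surfaces as [ə] (rule 2).
/r/ — word-final; rule 4 does not apply here → [r].

[dəˈhakdəβəɾər]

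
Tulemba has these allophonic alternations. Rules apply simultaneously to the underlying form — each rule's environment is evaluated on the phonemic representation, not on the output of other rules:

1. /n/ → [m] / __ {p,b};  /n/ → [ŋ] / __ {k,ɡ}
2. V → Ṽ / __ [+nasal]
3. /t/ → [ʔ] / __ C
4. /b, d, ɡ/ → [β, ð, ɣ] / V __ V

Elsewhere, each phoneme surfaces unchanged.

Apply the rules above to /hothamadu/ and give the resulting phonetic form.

[hoʔhãmaðu]

/o/ (between /h/ and /t/) is in the target of rule 2 but the environment (before a nasal consonant) is not met → [o].
/t/ (between /o/ and /h/) occurs immediately before a consonant → [ʔ] by rule 3.
/a/ (between /h/ and /m/) occurs before a nasal consonant → [ã] by rule 2.
/a/ — between /m/ and /d/; rule 2 does not apply here → [a].
/d/ (between /a/ and /u/) occurs between two vowels → [ð] by rule 4.
/u/ (word-final): rule 2 targets it, but not before a nasal consonant → unchanged [u].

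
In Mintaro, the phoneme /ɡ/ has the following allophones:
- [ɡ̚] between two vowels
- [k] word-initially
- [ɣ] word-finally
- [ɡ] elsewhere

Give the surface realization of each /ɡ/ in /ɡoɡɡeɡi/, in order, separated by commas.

[k], [ɡ], [ɡ], [ɡ̚]

Occurrence 1 (position 1): word-initially → [k].
Occurrence 2 (position 3): no conditioning environment matches → elsewhere allophone [ɡ].
Occurrence 3 (position 4): no conditioning environment matches → elsewhere allophone [ɡ].
Occurrence 4 (position 6): between two vowels → [ɡ̚].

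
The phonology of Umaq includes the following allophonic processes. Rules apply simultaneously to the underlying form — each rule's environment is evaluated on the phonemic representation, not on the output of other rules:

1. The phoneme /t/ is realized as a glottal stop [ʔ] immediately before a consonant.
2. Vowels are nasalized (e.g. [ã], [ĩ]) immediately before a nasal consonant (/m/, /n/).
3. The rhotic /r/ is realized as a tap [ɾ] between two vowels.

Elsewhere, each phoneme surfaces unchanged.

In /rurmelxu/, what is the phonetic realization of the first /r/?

[r]

/r/ (word-initial) is in the target of rule 3 but the environment (between two vowels) is not met → [r].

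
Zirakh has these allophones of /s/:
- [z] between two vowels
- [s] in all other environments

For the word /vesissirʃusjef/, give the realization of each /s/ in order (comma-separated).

Occurrence 1 (position 3): between two vowels → [z].
Occurrence 2 (position 5): no conditioning environment matches → elsewhere allophone [s].
Occurrence 3 (position 6): no conditioning environment matches → elsewhere allophone [s].
Occurrence 4 (position 11): no conditioning environment matches → elsewhere allophone [s].

[z], [s], [s], [s]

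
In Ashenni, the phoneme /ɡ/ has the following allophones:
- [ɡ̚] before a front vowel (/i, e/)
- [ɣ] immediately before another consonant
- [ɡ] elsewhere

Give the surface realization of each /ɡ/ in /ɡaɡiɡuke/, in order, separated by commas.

[ɡ], [ɡ̚], [ɡ]

Occurrence 1 (position 1): no conditioning environment matches → elsewhere allophone [ɡ].
Occurrence 2 (position 3): before a front vowel (/i, e/) → [ɡ̚].
Occurrence 3 (position 5): no conditioning environment matches → elsewhere allophone [ɡ].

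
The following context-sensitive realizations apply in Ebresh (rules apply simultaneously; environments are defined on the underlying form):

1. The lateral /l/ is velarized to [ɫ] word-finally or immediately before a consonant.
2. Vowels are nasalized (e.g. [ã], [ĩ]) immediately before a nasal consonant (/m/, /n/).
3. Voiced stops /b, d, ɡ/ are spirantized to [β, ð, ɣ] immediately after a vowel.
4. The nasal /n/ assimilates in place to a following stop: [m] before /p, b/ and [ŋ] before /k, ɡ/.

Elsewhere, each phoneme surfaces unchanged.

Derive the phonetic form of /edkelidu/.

[eðkeliðu]

/e/ (word-initial) fails the environment for rule 2, so it stays [e].
/d/ meets the environment for rule 3 (immediately after a vowel) → [ð].
/k/ stays [k].
/e/ (between /k/ and /l/) fails the environment for rule 2, so it stays [e].
/l/ (between /e/ and /i/): rule 1 targets it, but not word-finally or immediately before a consonant → unchanged [l].
/i/ (between /l/ and /d/): rule 2 targets it, but not before a nasal consonant → unchanged [i].
/d/ (between /i/ and /u/): immediately after a vowel, so rule 3 applies → [ð].
/u/ (word-final): rule 2 targets it, but not before a nasal consonant → unchanged [u].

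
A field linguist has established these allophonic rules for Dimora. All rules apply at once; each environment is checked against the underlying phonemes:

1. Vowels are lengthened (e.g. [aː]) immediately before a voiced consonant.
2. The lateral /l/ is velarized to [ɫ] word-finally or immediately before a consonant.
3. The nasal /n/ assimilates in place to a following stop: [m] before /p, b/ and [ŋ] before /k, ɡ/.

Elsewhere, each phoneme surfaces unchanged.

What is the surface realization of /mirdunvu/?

[miːrduːnvu]

/i/ — between /m/ and /r/, before a voiced consonant — surfaces as [iː] (rule 1).
/u/ (between /d/ and /n/) occurs before a voiced consonant → [uː] by rule 1.
/n/ (between /u/ and /v/) fails the environment for rule 3, so it stays [n].
/u/ — word-final; rule 1 does not apply here → [u].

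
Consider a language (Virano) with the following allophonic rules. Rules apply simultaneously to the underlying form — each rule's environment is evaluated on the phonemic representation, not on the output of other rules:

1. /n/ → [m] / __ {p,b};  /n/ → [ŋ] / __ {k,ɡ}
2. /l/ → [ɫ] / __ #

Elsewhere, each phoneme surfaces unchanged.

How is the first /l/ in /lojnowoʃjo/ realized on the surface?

[l]

/l/ (word-initial): rule 2 targets it, but not word-finally → unchanged [l].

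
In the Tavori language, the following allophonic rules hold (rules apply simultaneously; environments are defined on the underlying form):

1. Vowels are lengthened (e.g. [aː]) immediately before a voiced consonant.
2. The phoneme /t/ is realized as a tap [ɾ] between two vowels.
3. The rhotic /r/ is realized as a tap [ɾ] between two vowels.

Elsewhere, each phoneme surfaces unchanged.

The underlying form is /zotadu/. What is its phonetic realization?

/o/ — between /z/ and /t/; rule 1 does not apply here → [o].
/t/ (between /o/ and /a/) occurs between two vowels → [ɾ] by rule 2.
/a/ (between /t/ and /d/): before a voiced consonant, so rule 1 applies → [aː].
/u/ (word-final): rule 1 targets it, but not before a voiced consonant → unchanged [u].

[zoɾaːdu]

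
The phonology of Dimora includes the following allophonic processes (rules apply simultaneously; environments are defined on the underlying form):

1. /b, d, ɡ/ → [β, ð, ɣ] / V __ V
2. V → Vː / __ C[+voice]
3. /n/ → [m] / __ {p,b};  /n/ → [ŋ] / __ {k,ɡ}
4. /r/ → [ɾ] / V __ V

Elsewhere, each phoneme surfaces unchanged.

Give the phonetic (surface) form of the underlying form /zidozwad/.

/i/ meets the environment for rule 2 (before a voiced consonant) → [iː].
/d/ (between /i/ and /o/) occurs between two vowels → [ð] by rule 1.
/o/ meets the environment for rule 2 (before a voiced consonant) → [oː].
/a/ — between /w/ and /d/, before a voiced consonant — surfaces as [aː] (rule 2).
/d/ (word-final) fails the environment for rule 1, so it stays [d].

[ziːðoːzwaːd]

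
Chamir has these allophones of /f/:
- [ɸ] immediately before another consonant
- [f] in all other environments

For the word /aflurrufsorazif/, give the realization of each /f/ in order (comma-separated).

[ɸ], [ɸ], [f]

Occurrence 1 (position 2): immediately before another consonant → [ɸ].
Occurrence 2 (position 8): immediately before another consonant → [ɸ].
Occurrence 3 (position 15): no conditioning environment matches → elsewhere allophone [f].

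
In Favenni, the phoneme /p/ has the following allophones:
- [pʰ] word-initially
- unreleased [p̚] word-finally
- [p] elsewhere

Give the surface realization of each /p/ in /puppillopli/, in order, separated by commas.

[pʰ], [p], [p], [p]

Occurrence 1 (position 1): word-initially → [pʰ].
Occurrence 2 (position 3): no conditioning environment matches → elsewhere allophone [p].
Occurrence 3 (position 4): no conditioning environment matches → elsewhere allophone [p].
Occurrence 4 (position 9): no conditioning environment matches → elsewhere allophone [p].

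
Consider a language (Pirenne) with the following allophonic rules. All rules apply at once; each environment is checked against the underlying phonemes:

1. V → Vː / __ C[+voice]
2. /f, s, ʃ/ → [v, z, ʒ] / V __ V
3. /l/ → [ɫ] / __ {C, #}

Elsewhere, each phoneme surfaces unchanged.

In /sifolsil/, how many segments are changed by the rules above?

Segments that undergo a rule: /f/ → [v] (rule 2); /o/ → [oː] (rule 1); /l/ → [ɫ] (rule 3); /i/ → [iː] (rule 1); /l/ → [ɫ] (rule 3).
All other segments surface unchanged.

5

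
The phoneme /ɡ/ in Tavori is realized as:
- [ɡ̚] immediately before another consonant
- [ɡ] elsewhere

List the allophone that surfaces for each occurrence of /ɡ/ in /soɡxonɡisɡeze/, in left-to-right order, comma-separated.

[ɡ̚], [ɡ], [ɡ]

Occurrence 1 (position 3): immediately before another consonant → [ɡ̚].
Occurrence 2 (position 7): no conditioning environment matches → elsewhere allophone [ɡ].
Occurrence 3 (position 10): no conditioning environment matches → elsewhere allophone [ɡ].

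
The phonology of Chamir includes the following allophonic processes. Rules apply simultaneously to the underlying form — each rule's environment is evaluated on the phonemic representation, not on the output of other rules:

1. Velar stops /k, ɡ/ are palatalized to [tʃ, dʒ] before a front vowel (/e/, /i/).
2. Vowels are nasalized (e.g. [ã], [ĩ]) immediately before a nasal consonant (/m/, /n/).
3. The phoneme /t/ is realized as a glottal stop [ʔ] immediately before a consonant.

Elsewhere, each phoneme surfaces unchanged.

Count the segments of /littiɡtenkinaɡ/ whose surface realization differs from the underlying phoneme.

Segments that undergo a rule: /t/ → [ʔ] (rule 3); /e/ → [ẽ] (rule 2); /k/ → [tʃ] (rule 1); /i/ → [ĩ] (rule 2).
All other segments surface unchanged.

4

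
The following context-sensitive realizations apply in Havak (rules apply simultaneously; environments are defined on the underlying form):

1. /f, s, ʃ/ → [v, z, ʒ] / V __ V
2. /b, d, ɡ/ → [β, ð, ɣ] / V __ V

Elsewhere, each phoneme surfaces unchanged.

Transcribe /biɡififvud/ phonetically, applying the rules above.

/b/ (word-initial) is in the target of rule 2 but the environment (between two vowels) is not met → [b].
/i/ stays [i].
/ɡ/ meets the environment for rule 2 (between two vowels) → [ɣ].
/i/ (between /ɡ/ and /f/): no rule targets it → [i].
/f/ (between /i/ and /i/): between two vowels, so rule 1 applies → [v].
/i/ (between /f/ and /f/): no rule targets it → [i].
/f/ (between /i/ and /v/) fails the environment for rule 1, so it stays [f].
/v/ (between /f/ and /u/): no rule targets it → [v].
/u/ — not in any rule's target class → [u].
/d/ (word-final): rule 2 targets it, but not between two vowels → unchanged [d].

[biɣivifvud]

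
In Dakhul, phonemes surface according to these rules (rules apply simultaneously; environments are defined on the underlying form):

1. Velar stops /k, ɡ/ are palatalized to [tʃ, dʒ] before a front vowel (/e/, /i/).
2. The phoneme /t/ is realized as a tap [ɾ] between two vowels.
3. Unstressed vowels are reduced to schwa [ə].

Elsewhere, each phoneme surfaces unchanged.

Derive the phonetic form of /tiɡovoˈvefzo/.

[təɡəvəˈvefzə]

/t/ (word-initial): rule 2 targets it, but not between two vowels → unchanged [t].
/i/ (between /t/ and /ɡ/) occurs in an unstressed syllable → [ə] by rule 3.
/ɡ/ (between /i/ and /o/) is in the target of rule 1 but the environment (before a front vowel) is not met → [ɡ].
/o/ — between /ɡ/ and /v/, in an unstressed syllable — surfaces as [ə] (rule 3).
/o/ (between /v/ and /v/): in an unstressed syllable, so rule 3 applies → [ə].
/e/ — between /v/ and /f/; rule 3 does not apply here → [e].
Rule 3 applies to /o/ (word-final: in an unstressed syllable) → [ə].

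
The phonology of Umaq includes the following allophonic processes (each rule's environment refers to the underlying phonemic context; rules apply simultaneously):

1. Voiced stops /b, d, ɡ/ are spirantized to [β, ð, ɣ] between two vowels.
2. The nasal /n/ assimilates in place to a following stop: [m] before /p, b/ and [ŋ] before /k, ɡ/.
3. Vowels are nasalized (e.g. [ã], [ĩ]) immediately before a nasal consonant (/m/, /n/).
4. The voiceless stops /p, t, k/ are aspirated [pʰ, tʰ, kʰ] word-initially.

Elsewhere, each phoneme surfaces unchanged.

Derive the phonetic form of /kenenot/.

/k/ meets the environment for rule 4 (word-initially) → [kʰ].
/e/ (between /k/ and /n/) occurs before a nasal consonant → [ẽ] by rule 3.
/n/ (between /e/ and /e/) is in the target of rule 2 but the environment (before a labial or velar stop) is not met → [n].
/e/ (between /n/ and /n/) occurs before a nasal consonant → [ẽ] by rule 3.
/n/ (between /e/ and /o/) is in the target of rule 2 but the environment (before a labial or velar stop) is not met → [n].
/o/ (between /n/ and /t/): rule 3 targets it, but not before a nasal consonant → unchanged [o].
/t/ (word-final) fails the environment for rule 4, so it stays [t].

[kʰẽnẽnot]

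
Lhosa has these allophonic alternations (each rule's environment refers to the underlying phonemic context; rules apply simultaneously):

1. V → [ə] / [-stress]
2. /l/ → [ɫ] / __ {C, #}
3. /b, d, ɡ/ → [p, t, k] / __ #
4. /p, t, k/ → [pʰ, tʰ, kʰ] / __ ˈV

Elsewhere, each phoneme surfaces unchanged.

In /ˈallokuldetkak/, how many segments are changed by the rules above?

6

Segments that undergo a rule: /l/ → [ɫ] (rule 2); /o/ → [ə] (rule 1); /u/ → [ə] (rule 1); /l/ → [ɫ] (rule 2); /e/ → [ə] (rule 1); /a/ → [ə] (rule 1).
All other segments surface unchanged.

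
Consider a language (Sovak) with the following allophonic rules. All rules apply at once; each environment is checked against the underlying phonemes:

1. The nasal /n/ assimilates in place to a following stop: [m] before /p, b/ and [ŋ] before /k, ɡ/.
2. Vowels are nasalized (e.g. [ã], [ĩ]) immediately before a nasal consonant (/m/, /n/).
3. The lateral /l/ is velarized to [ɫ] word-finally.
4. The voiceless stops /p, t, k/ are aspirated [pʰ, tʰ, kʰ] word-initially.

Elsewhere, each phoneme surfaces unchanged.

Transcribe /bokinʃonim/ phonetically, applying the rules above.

/o/ — between /b/ and /k/; rule 2 does not apply here → [o].
/k/ (between /o/ and /i/) fails the environment for rule 4, so it stays [k].
/i/ (between /k/ and /n/): before a nasal consonant, so rule 2 applies → [ĩ].
/n/ (between /i/ and /ʃ/) fails the environment for rule 1, so it stays [n].
Rule 2 applies to /o/ (between /ʃ/ and /n/: before a nasal consonant) → [õ].
/n/ (between /o/ and /i/) fails the environment for rule 1, so it stays [n].
/i/ — between /n/ and /m/, before a nasal consonant — surfaces as [ĩ] (rule 2).

[bokĩnʃõnĩm]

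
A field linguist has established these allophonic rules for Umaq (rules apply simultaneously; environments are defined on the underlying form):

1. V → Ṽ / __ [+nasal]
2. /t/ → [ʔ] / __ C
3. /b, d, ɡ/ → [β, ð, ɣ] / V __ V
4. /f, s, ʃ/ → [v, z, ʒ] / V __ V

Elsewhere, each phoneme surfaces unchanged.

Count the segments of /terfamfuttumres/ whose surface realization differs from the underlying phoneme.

3

Segments that undergo a rule: /a/ → [ã] (rule 1); /t/ → [ʔ] (rule 2); /u/ → [ũ] (rule 1).
All other segments surface unchanged.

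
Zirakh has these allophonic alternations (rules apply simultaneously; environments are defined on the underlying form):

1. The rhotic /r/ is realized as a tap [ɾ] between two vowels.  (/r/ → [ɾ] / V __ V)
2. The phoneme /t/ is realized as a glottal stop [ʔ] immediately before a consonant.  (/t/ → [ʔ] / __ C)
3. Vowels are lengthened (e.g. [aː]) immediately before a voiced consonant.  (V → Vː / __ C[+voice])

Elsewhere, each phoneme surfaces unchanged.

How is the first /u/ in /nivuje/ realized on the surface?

/u/ meets the environment for rule 3 (before a voiced consonant) → [uː].

[uː]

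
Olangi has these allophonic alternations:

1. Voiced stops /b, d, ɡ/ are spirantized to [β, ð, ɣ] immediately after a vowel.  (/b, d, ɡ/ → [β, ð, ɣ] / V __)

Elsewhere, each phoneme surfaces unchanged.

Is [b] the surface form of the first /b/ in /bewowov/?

/b/ (word-initial): rule 1 targets it, but not immediately after a vowel → unchanged [b].
The actual realization is [b], which matches [b].

Yes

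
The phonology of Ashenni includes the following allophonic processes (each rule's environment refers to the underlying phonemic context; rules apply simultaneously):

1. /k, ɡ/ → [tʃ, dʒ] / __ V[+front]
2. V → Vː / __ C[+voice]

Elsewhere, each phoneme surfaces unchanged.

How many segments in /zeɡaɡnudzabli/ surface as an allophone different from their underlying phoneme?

4

Segments that undergo a rule: /e/ → [eː] (rule 2); /a/ → [aː] (rule 2); /u/ → [uː] (rule 2); /a/ → [aː] (rule 2).
All other segments surface unchanged.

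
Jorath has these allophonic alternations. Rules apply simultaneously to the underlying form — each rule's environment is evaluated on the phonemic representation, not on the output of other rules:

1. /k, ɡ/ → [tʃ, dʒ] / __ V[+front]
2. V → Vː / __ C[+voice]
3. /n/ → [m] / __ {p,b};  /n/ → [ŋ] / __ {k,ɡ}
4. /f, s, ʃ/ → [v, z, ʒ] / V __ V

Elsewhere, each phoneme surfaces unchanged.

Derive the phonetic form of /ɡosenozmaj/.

[ɡozeːnoːzmaːj]

/ɡ/ (word-initial) fails the environment for rule 1, so it stays [ɡ].
/o/ (between /ɡ/ and /s/) is in the target of rule 2 but the environment (before a voiced consonant) is not met → [o].
/s/ (between /o/ and /e/) occurs between two vowels → [z] by rule 4.
/e/ meets the environment for rule 2 (before a voiced consonant) → [eː].
/n/ (between /e/ and /o/) is in the target of rule 3 but the environment (before a labial or velar stop) is not met → [n].
/o/ — between /n/ and /z/, before a voiced consonant — surfaces as [oː] (rule 2).
/z/ stays [z].
/m/ (between /z/ and /a/) is unaffected → [m].
/a/ (between /m/ and /j/) occurs before a voiced consonant → [aː] by rule 2.
/j/ stays [j].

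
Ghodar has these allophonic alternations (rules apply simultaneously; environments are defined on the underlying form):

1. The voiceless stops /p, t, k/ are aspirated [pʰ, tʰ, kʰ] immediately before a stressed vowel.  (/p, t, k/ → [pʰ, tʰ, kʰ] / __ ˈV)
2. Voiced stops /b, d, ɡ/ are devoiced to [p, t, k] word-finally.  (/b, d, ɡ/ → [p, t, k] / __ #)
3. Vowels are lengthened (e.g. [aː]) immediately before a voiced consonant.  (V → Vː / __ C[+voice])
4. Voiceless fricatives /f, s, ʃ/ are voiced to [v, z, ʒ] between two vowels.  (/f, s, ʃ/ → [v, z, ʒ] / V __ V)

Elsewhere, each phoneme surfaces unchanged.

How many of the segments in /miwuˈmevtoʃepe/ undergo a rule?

Segments that undergo a rule: /i/ → [iː] (rule 3); /u/ → [uː] (rule 3); /e/ → [eː] (rule 3); /ʃ/ → [ʒ] (rule 4).
All other segments surface unchanged.

4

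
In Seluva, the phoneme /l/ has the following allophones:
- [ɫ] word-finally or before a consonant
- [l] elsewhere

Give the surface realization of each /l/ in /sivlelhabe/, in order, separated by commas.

Occurrence 1 (position 4): no conditioning environment matches → elsewhere allophone [l].
Occurrence 2 (position 6): word-finally or before a consonant → [ɫ].

[l], [ɫ]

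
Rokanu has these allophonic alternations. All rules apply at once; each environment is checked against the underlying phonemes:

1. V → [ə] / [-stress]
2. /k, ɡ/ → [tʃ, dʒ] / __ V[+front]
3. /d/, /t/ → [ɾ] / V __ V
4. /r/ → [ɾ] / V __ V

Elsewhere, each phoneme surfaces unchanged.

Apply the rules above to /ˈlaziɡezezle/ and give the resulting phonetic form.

/l/ (word-initial) is unaffected → [l].
/a/ (between /l/ and /z/) is in the target of rule 1 but the environment (in an unstressed syllable) is not met → [a].
/z/ (between /a/ and /i/) is unaffected → [z].
/i/ (between /z/ and /ɡ/): in an unstressed syllable, so rule 1 applies → [ə].
/ɡ/ (between /i/ and /e/) occurs before a front vowel → [dʒ] by rule 2.
/e/ (between /ɡ/ and /z/) occurs in an unstressed syllable → [ə] by rule 1.
/z/ — not in any rule's target class → [z].
/e/ — between /z/ and /z/, in an unstressed syllable — surfaces as [ə] (rule 1).
/z/ (between /e/ and /l/) is unaffected → [z].
/l/ (between /z/ and /e/) is unaffected → [l].
/e/ — word-final, in an unstressed syllable — surfaces as [ə] (rule 1).

[ˈlazədʒəzəzlə]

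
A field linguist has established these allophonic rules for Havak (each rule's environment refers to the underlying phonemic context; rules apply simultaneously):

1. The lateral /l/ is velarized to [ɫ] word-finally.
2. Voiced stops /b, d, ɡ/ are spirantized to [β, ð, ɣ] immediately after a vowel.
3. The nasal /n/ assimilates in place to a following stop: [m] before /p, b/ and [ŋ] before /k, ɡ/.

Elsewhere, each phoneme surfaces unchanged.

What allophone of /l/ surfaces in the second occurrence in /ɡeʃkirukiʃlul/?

/l/ (word-final) occurs word-finally → [ɫ] by rule 1.

[ɫ]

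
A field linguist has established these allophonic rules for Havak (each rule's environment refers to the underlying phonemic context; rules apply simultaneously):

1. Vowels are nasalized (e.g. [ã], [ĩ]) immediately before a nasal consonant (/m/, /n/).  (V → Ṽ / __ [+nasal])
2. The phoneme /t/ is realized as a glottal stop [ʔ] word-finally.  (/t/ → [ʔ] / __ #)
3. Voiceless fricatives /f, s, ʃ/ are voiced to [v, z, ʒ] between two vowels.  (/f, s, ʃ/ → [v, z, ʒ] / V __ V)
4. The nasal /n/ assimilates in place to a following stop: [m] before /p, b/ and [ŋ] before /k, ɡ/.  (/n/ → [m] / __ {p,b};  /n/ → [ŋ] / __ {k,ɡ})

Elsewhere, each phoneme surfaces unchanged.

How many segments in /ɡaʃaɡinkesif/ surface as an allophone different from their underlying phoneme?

Segments that undergo a rule: /ʃ/ → [ʒ] (rule 3); /i/ → [ĩ] (rule 1); /n/ → [ŋ] (rule 4); /s/ → [z] (rule 3).
All other segments surface unchanged.

4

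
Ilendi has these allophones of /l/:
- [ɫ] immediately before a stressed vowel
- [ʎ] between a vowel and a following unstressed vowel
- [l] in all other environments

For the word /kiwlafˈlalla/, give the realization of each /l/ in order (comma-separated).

Occurrence 1 (position 4): no conditioning environment matches → elsewhere allophone [l].
Occurrence 2 (position 7): immediately before a stressed vowel → [ɫ].
Occurrence 3 (position 9): no conditioning environment matches → elsewhere allophone [l].
Occurrence 4 (position 10): no conditioning environment matches → elsewhere allophone [l].

[l], [ɫ], [l], [l]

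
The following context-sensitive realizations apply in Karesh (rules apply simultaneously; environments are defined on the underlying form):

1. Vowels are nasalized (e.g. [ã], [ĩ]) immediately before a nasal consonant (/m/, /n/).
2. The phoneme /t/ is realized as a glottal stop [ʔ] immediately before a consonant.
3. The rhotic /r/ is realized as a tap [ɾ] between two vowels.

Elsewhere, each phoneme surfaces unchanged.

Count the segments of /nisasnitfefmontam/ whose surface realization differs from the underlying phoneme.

Segments that undergo a rule: /t/ → [ʔ] (rule 2); /o/ → [õ] (rule 1); /a/ → [ã] (rule 1).
All other segments surface unchanged.

3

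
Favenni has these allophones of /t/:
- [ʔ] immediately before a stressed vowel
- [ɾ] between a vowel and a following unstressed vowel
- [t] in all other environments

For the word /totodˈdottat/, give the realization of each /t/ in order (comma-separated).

Occurrence 1 (position 1): no conditioning environment matches → elsewhere allophone [t].
Occurrence 2 (position 3): between a vowel and a following unstressed vowel → [ɾ].
Occurrence 3 (position 8): no conditioning environment matches → elsewhere allophone [t].
Occurrence 4 (position 9): no conditioning environment matches → elsewhere allophone [t].
Occurrence 5 (position 11): no conditioning environment matches → elsewhere allophone [t].

[t], [ɾ], [t], [t], [t]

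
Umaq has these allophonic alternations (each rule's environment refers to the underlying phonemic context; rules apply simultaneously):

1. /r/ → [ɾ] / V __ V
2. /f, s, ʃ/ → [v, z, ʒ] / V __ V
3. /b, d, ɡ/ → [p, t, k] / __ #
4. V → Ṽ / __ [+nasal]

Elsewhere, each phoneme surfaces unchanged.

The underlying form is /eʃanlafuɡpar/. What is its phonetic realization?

[eʒãnlavuɡpar]

/e/ — word-initial; rule 4 does not apply here → [e].
/ʃ/ (between /e/ and /a/): between two vowels, so rule 2 applies → [ʒ].
/a/ (between /ʃ/ and /n/): before a nasal consonant, so rule 4 applies → [ã].
/n/ (between /a/ and /l/): no rule targets it → [n].
/l/ (between /n/ and /a/): no rule targets it → [l].
/a/ (between /l/ and /f/): rule 4 targets it, but not before a nasal consonant → unchanged [a].
/f/ (between /a/ and /u/) occurs between two vowels → [v] by rule 2.
/u/ (between /f/ and /ɡ/) fails the environment for rule 4, so it stays [u].
/ɡ/ (between /u/ and /p/) fails the environment for rule 3, so it stays [ɡ].
/p/ (between /ɡ/ and /a/): no rule targets it → [p].
/a/ (between /p/ and /r/) is in the target of rule 4 but the environment (before a nasal consonant) is not met → [a].
/r/ (word-final) fails the environment for rule 1, so it stays [r].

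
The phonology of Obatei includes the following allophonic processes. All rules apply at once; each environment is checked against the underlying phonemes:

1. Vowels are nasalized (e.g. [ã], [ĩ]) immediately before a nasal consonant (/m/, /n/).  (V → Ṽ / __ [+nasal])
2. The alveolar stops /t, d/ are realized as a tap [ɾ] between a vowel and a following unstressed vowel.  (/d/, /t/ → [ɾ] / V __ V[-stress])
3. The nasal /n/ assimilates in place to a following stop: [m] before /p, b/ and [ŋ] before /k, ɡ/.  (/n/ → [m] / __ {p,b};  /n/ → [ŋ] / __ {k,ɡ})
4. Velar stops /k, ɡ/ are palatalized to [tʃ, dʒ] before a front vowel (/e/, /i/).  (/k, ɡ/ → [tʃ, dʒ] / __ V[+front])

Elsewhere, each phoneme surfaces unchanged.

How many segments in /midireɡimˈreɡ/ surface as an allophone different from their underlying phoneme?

Segments that undergo a rule: /d/ → [ɾ] (rule 2); /ɡ/ → [dʒ] (rule 4); /i/ → [ĩ] (rule 1).
All other segments surface unchanged.

3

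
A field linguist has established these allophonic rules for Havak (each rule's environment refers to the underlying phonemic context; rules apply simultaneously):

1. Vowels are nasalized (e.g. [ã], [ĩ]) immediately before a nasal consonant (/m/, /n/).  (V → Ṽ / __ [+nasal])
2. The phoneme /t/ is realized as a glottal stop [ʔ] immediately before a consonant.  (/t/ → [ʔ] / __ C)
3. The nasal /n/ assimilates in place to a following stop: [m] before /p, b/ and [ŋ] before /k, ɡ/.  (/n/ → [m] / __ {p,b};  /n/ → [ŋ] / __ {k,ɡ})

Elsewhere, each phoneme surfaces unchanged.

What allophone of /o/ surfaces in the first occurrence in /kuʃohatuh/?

[o]

/o/ (between /ʃ/ and /h/): rule 1 targets it, but not before a nasal consonant → unchanged [o].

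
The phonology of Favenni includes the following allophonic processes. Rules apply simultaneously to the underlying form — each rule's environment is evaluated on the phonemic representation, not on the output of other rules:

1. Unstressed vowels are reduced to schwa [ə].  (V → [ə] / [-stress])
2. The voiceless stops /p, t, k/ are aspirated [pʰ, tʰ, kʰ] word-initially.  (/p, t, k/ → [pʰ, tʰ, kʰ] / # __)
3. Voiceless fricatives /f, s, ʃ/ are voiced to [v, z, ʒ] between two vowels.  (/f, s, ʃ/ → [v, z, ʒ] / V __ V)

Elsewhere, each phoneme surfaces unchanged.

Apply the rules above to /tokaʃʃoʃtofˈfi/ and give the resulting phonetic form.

/t/ (word-initial) occurs word-initially → [tʰ] by rule 2.
/o/ (between /t/ and /k/): in an unstressed syllable, so rule 1 applies → [ə].
/k/ (between /o/ and /a/) fails the environment for rule 2, so it stays [k].
/a/ — between /k/ and /ʃ/, in an unstressed syllable — surfaces as [ə] (rule 1).
/ʃ/ — between /a/ and /ʃ/; rule 3 does not apply here → [ʃ].
/ʃ/ — between /ʃ/ and /o/; rule 3 does not apply here → [ʃ].
/o/ (between /ʃ/ and /ʃ/) occurs in an unstressed syllable → [ə] by rule 1.
/ʃ/ (between /o/ and /t/): rule 3 targets it, but not between two vowels → unchanged [ʃ].
/t/ (between /ʃ/ and /o/): rule 2 targets it, but not word-initially → unchanged [t].
/o/ meets the environment for rule 1 (in an unstressed syllable) → [ə].
/f/ (between /o/ and /f/) is in the target of rule 3 but the environment (between two vowels) is not met → [f].
/f/ — between /f/ and /i/; rule 3 does not apply here → [f].
/i/ — word-final; rule 1 does not apply here → [i].

[tʰəkəʃʃəʃtəfˈfi]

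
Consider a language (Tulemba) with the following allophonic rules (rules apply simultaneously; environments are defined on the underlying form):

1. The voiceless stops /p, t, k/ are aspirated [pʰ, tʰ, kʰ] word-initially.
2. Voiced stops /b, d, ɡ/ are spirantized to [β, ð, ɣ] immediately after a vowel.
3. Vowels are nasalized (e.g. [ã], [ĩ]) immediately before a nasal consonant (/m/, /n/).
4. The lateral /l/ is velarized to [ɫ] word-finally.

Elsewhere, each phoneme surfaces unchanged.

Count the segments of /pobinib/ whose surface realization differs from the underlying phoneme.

4

Segments that undergo a rule: /p/ → [pʰ] (rule 1); /b/ → [β] (rule 2); /i/ → [ĩ] (rule 3); /b/ → [β] (rule 2).
All other segments surface unchanged.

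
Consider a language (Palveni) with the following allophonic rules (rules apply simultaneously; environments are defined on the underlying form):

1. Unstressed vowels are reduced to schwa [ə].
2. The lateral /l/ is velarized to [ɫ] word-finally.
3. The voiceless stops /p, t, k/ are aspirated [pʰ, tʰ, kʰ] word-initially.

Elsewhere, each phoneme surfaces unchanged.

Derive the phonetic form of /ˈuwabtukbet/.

/u/ (word-initial) fails the environment for rule 1, so it stays [u].
/w/ (between /u/ and /a/) is unaffected → [w].
/a/ meets the environment for rule 1 (in an unstressed syllable) → [ə].
/b/ stays [b].
/t/ — between /b/ and /u/; rule 3 does not apply here → [t].
/u/ — between /t/ and /k/, in an unstressed syllable — surfaces as [ə] (rule 1).
/k/ (between /u/ and /b/): rule 3 targets it, but not word-initially → unchanged [k].
/b/ stays [b].
/e/ meets the environment for rule 1 (in an unstressed syllable) → [ə].
/t/ (word-final) fails the environment for rule 3, so it stays [t].

[ˈuwəbtəkbət]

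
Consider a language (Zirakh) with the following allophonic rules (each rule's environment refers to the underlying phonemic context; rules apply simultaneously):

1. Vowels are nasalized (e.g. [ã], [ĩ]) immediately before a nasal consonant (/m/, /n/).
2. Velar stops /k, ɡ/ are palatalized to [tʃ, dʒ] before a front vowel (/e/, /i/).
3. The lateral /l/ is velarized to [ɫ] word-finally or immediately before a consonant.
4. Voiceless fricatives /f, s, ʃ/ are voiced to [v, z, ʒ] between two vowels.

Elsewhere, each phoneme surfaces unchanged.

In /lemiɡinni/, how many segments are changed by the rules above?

3

Segments that undergo a rule: /e/ → [ẽ] (rule 1); /ɡ/ → [dʒ] (rule 2); /i/ → [ĩ] (rule 1).
All other segments surface unchanged.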